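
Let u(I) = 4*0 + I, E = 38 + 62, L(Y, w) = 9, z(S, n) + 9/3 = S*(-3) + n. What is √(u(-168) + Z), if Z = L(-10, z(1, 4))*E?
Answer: 2*√183 ≈ 27.056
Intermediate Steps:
z(S, n) = -3 + n - 3*S (z(S, n) = -3 + (S*(-3) + n) = -3 + (-3*S + n) = -3 + (n - 3*S) = -3 + n - 3*S)
E = 100
u(I) = I (u(I) = 0 + I = I)
Z = 900 (Z = 9*100 = 900)
√(u(-168) + Z) = √(-168 + 900) = √732 = 2*√183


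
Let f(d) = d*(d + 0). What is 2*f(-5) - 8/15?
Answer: 742/15 ≈ 49.467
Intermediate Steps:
f(d) = d² (f(d) = d*d = d²)
2*f(-5) - 8/15 = 2*(-5)² - 8/15 = 2*25 - 8*1/15 = 50 - 8/15 = 742/15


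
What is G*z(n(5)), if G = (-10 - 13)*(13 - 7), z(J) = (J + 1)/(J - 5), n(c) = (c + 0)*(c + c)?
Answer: -782/5 ≈ -156.40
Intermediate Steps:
n(c) = 2*c² (n(c) = c*(2*c) = 2*c²)
z(J) = (1 + J)/(-5 + J)
G = -138 (G = -23*6 = -138)
G*z(n(5)) = -138*(1 + 2*5²)/(-5 + 2*5²) = -138*(1 + 2*25)/(-5 + 2*25) = -138*(1 + 50)/(-5 + 50) = -138*51/45 = -46*51/15 = -138*17/15 = -782/5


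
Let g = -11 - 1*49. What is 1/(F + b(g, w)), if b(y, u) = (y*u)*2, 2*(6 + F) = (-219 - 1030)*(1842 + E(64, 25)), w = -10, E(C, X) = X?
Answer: -2/2329495 ≈ -8.5855e-7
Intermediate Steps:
g = -60 (g = -11 - 49 = -60)
F = -2331895/2 (F = -6 + ((-219 - 1030)*(1842 + 25))/2 = -6 + (-1249*1867)/2 = -6 + (½)*(-2331883) = -6 - 2331883/2 = -2331895/2 ≈ -1.1659e+6)
b(y, u) = 2*u*y (b(y, u) = (u*y)*2 = 2*u*y)
1/(F + b(g, w)) = 1/(-2331895/2 + 2*(-10)*(-60)) = 1/(-2331895/2 + 1200) = 1/(-2329495/2) = -2/2329495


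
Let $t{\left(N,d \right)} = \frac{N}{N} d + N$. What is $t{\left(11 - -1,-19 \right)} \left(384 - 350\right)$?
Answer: $-238$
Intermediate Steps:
$t{\left(N,d \right)} = N + d$ ($t{\left(N,d \right)} = 1 d + N = d + N = N + d$)
$t{\left(11 - -1,-19 \right)} \left(384 - 350\right) = \left(\left(11 - -1\right) - 19\right) \left(384 - 350\right) = \left(\left(11 + 1\right) - 19\right) 34 = \left(12 - 19\right) 34 = \left(-7\right) 34 = -238$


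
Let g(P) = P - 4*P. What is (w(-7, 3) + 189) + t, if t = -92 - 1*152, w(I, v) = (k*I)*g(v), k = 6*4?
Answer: 1457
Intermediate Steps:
k = 24
g(P) = -3*P
w(I, v) = -72*I*v (w(I, v) = (24*I)*(-3*v) = -72*I*v)
t = -244 (t = -92 - 152 = -244)
(w(-7, 3) + 189) + t = (-72*(-7)*3 + 189) - 244 = (1512 + 189) - 244 = 1701 - 244 = 1457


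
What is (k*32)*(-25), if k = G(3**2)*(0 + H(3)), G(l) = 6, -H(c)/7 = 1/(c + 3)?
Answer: 5600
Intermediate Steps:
H(c) = -7/(3 + c) (H(c) = -7/(c + 3) = -7/(3 + c))
k = -7 (k = 6*(0 - 7/(3 + 3)) = 6*(0 - 7/6) = 6*(-7/6) = -7)
(k*32)*(-25) = -7*32*(-25) = -224*(-25) = 5600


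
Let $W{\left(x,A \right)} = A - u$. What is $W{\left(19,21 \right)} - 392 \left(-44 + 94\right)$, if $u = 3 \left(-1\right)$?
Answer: $-19576$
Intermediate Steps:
$u = -3$
$W{\left(x,A \right)} = 3 + A$ ($W{\left(x,A \right)} = A - -3 = A + 3 = 3 + A$)
$W{\left(19,21 \right)} - 392 \left(-44 + 94\right) = \left(3 + 21\right) - 392 \left(-44 + 94\right) = 24 - 19600 = -19576$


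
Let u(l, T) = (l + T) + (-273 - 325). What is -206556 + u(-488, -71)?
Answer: -207713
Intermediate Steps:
u(l, T) = -598 + T + l (u(l, T) = (T + l) - 598 = -598 + T + l)
-206556 + u(-488, -71) = -206556 + (-598 - 71 - 488) = -206556 - 1157 = -207713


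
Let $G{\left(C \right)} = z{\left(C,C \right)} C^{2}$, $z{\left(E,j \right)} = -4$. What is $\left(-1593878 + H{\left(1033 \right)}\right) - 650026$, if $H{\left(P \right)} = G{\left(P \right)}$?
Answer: $-6512260$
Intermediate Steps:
$G{\left(C \right)} = - 4 C^{2}$
$H{\left(P \right)} = - 4 P^{2}$
$\left(-1593878 + H{\left(1033 \right)}\right) - 650026 = \left(-1593878 - 4 \cdot 1033^{2}\right) - 650026 = \left(-1593878 - 4268356\right) - 650026 = -5862234 - 650026 = -6512260$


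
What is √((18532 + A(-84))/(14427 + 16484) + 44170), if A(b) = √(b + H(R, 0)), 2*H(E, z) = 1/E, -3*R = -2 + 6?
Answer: √(168818250612888 + 463665*I*√6)/61822 ≈ 210.17 + 7.0696e-7*I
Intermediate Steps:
R = -4/3 (R = -(-2 + 6)/3 = -⅓*4 = -4/3 ≈ -1.3333)
H(E, z) = 1/(2*E)
A(b) = √(-3/8 + b) (A(b) = √(b + 1/(2*(-4/3))) = √(b + (½)*(-¾)) = √(b - 3/8) = √(-3/8 + b))
√((18532 + A(-84))/(14427 + 16484) + 44170) = √((18532 + √(-6 + 16*(-84))/4)/(14427 + 16484) + 44170) = √((18532 + √(-6 - 1344)/4)/30911 + 44170) = √((18532 + √(-1350)/4)*(1/30911) + 44170) = √((18532 + (15*I*√6)/4)*(1/30911) + 44170) = √((18532 + 15*I*√6/4)*(1/30911) + 44170) = √((18532/30911 + 15*I*√6/123644) + 44170) = √(1365357402/30911 + 15*I*√6/123644)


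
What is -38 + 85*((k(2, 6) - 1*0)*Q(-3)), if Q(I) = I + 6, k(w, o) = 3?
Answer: 727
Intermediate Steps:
Q(I) = 6 + I
-38 + 85*((k(2, 6) - 1*0)*Q(-3)) = -38 + 85*((3 - 1*0)*(6 - 3)) = -38 + 85*((3 + 0)*3) = -38 + 85*(3*3) = -38 + 85*9 = -38 + 765 = 727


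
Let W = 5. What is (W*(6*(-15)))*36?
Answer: -16200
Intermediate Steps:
(W*(6*(-15)))*36 = (5*(6*(-15)))*36 = (5*(-90))*36 = -450*36 = -16200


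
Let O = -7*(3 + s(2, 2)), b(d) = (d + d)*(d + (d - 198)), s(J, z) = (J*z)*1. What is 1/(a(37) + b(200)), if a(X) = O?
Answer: 1/80751 ≈ 1.2384e-5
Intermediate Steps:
s(J, z) = J*z
b(d) = 2*d*(-198 + 2*d) (b(d) = (2*d)*(d + (-198 + d)) = (2*d)*(-198 + 2*d) = 2*d*(-198 + 2*d))
O = -49 (O = -7*(3 + 2*2) = -7*(3 + 4) = -7*7 = -49)
a(X) = -49
1/(a(37) + b(200)) = 1/(-49 + 4*200*(-99 + 200)) = 1/(-49 + 4*200*101) = 1/(-49 + 80800) = 1/80751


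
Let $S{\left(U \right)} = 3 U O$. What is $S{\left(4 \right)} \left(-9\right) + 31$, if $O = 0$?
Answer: $31$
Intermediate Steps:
$S{\left(U \right)} = 0$ ($S{\left(U \right)} = 3 U 0 = 0$)
$S{\left(4 \right)} \left(-9\right) + 31 = 0 \left(-9\right) + 31 = 0 + 31 = 31$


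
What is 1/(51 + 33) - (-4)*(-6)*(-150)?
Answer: 302401/84 ≈ 3600.0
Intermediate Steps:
1/(51 + 33) - (-4)*(-6)*(-150) = 1/84 - 4*6*(-150) = 1/84 - 24*(-150) = 1/84 + 3600 = 302401/84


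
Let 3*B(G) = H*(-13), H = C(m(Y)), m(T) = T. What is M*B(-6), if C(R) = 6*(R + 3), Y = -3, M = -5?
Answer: 0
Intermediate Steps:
C(R) = 18 + 6*R (C(R) = 6*(3 + R) = 18 + 6*R)
H = 0 (H = 18 + 6*(-3) = 18 - 18 = 0)
B(G) = 0 (B(G) = (0*(-13))/3 = (⅓)*0 = 0)
M*B(-6) = -5*0 = 0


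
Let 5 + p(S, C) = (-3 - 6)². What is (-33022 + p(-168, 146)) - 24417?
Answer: -57363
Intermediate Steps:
p(S, C) = 76 (p(S, C) = -5 + (-3 - 6)² = -5 + (-9)² = -5 + 81 = 76)
(-33022 + p(-168, 146)) - 24417 = (-33022 + 76) - 24417 = -32946 - 24417 = -57363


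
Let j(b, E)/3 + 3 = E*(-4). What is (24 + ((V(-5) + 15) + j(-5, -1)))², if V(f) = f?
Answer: 1369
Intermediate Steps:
j(b, E) = -9 - 12*E (j(b, E) = -9 + 3*(E*(-4)) = -9 + 3*(-4*E) = -9 - 12*E)
(24 + ((V(-5) + 15) + j(-5, -1)))² = (24 + ((-5 + 15) + (-9 - 12*(-1))))² = (24 + (10 + (-9 + 12)))² = (24 + (10 + 3))² = (24 + 13)² = 37² = 1369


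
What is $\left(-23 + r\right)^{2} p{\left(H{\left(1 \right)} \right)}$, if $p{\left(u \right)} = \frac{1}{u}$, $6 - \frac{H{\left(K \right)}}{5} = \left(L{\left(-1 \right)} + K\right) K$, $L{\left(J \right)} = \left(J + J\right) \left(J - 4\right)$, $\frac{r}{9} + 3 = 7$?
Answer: $- \frac{169}{25} \approx -6.76$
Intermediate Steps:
$r = 36$ ($r = -27 + 9 \cdot 7 = -27 + 63 = 36$)
$L{\left(J \right)} = 2 J \left(-4 + J\right)$
$H{\left(K \right)} = 30 - 5 K \left(10 + K\right)$ ($H{\left(K \right)} = 30 - 5 \left(2 \left(-1\right) \left(-4 - 1\right) + K\right) K = 30 - 5 \left(2 \left(-1\right) \left(-5\right) + K\right) K = 30 - 5 \left(10 + K\right) K = 30 - 5 K \left(10 + K\right)$)
$\left(-23 + r\right)^{2} p{\left(H{\left(1 \right)} \right)} = \frac{\left(-23 + 36\right)^{2}}{30 - 50 - 5 \cdot 1^{2}} = \frac{13^{2}}{30 - 50 - 5} = \frac{169}{30 - 50 - 5} = \frac{169}{-25} = 169 \left(- \frac{1}{25}\right) = - \frac{169}{25}$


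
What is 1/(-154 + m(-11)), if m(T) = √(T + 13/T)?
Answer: -847/130505 - I*√1474/261010 ≈ -0.0064902 - 0.00014709*I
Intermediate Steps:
1/(-154 + m(-11)) = 1/(-154 + √(-11 + 13/(-11))) = 1/(-154 + √(-11 + 13*(-1/11))) = 1/(-154 + √(-11 - 13/11)) = 1/(-154 + √(-134/11)) = 1/(-154 + I*√1474/11)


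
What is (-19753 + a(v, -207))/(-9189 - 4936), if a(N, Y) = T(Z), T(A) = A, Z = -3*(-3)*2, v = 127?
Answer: 3947/2825 ≈ 1.3972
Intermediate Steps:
Z = 18 (Z = 9*2 = 18)
a(N, Y) = 18
(-19753 + a(v, -207))/(-9189 - 4936) = (-19753 + 18)/(-9189 - 4936) = -19735/(-14125) = -19735*(-1/14125) = 3947/2825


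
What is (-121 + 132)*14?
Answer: 154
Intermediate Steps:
(-121 + 132)*14 = 11*14 = 154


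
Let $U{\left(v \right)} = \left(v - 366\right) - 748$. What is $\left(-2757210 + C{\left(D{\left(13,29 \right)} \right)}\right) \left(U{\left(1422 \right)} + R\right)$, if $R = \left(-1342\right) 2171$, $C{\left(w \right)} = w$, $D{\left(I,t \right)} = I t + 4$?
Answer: $8031122565246$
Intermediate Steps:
$D{\left(I,t \right)} = 4 + I t$
$R = -2913482$
$U{\left(v \right)} = -1114 + v$ ($U{\left(v \right)} = \left(-366 + v\right) - 748 = -1114 + v$)
$\left(-2757210 + C{\left(D{\left(13,29 \right)} \right)}\right) \left(U{\left(1422 \right)} + R\right) = \left(-2757210 + \left(4 + 13 \cdot 29\right)\right) \left(\left(-1114 + 1422\right) - 2913482\right) = \left(-2757210 + \left(4 + 377\right)\right) \left(308 - 2913482\right) = \left(-2757210 + 381\right) \left(-2913174\right) = \left(-2756829\right) \left(-2913174\right) = 8031122565246$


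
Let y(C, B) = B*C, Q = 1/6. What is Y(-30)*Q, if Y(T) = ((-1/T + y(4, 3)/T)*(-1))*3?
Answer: 11/60 ≈ 0.18333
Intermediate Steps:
Q = ⅙ (Q = 1*(⅙) = ⅙ ≈ 0.16667)
Y(T) = -33/T (Y(T) = ((-1/T + (3*4)/T)*(-1))*3 = ((-1/T + 12/T)*(-1))*3 = ((11/T)*(-1))*3 = -11/T*3 = -33/T)
Y(-30)*Q = -33/(-30)*(⅙) = -33*(-1/30)*(⅙) = (11/10)*(⅙) = 11/60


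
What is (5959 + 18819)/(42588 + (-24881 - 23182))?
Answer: -24778/5475 ≈ -4.5257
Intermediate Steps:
(5959 + 18819)/(42588 + (-24881 - 23182)) = 24778/(42588 - 48063) = 24778/(-5475) = 24778*(-1/5475) = -24778/5475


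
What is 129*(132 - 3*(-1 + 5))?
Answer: 15480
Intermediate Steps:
129*(132 - 3*(-1 + 5)) = 129*(132 - 3*4) = 129*(132 - 12) = 129*120 = 15480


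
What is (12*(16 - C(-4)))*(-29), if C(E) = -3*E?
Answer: -1392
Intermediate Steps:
(12*(16 - C(-4)))*(-29) = (12*(16 - (-3)*(-4)))*(-29) = (12*(16 - 1*12))*(-29) = (12*(16 - 12))*(-29) = (12*4)*(-29) = 48*(-29) = -1392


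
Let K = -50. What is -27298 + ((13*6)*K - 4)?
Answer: -31202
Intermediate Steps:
-27298 + ((13*6)*K - 4) = -27298 + ((13*6)*(-50) - 4) = -27298 + (78*(-50) - 4) = -27298 + (-3900 - 4) = -27298 - 3904 = -31202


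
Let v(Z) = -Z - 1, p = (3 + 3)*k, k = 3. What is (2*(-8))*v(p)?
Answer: 304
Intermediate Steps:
p = 18 (p = (3 + 3)*3 = 6*3 = 18)
v(Z) = -1 - Z
(2*(-8))*v(p) = (2*(-8))*(-1 - 1*18) = -16*(-1 - 18) = -16*(-19) = 304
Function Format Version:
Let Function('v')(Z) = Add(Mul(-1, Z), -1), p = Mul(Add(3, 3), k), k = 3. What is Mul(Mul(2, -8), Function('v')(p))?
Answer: 304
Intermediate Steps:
p = 18 (p = Mul(Add(3, 3), 3) = Mul(6, 3) = 18)
Function('v')(Z) = Add(-1, Mul(-1, Z))
Mul(Mul(2, -8), Function('v')(p)) = Mul(Mul(2, -8), Add(-1, Mul(-1, 18))) = Mul(-16, Add(-1, -18)) = Mul(-16, -19) = 304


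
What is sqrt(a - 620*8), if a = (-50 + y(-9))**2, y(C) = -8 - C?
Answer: I*sqrt(2559) ≈ 50.587*I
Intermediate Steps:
a = 2401 (a = (-50 + (-8 - 1*(-9)))**2 = (-50 + (-8 + 9))**2 = (-50 + 1)**2 = (-49)**2 = 2401)
sqrt(a - 620*8) = sqrt(2401 - 620*8) = sqrt(2401 - 4960) = sqrt(-2559) = I*sqrt(2559)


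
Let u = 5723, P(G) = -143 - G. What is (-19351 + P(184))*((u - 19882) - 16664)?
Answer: 606534994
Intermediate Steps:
(-19351 + P(184))*((u - 19882) - 16664) = (-19351 + (-143 - 1*184))*((5723 - 19882) - 16664) = (-19351 + (-143 - 184))*(-14159 - 16664) = (-19351 - 327)*(-30823) = -19678*(-30823) = 606534994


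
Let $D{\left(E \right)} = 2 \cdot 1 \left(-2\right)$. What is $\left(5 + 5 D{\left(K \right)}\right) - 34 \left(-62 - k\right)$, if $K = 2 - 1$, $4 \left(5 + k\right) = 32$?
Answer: $2195$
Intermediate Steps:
$k = 3$ ($k = -5 + \frac{1}{4} \cdot 32 = -5 + 8 = 3$)
$K = 1$
$D{\left(E \right)} = -4$ ($D{\left(E \right)} = 2 \left(-2\right) = -4$)
$\left(5 + 5 D{\left(K \right)}\right) - 34 \left(-62 - k\right) = \left(5 + 5 \left(-4\right)\right) - 34 \left(-62 - 3\right) = \left(5 - 20\right) - 34 \left(-62 - 3\right) = -15 - -2210 = -15 + 2210 = 2195$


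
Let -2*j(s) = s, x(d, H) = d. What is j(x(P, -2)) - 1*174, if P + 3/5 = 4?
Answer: -1757/10 ≈ -175.70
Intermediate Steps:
P = 17/5 (P = -⅗ + 4 = 17/5 ≈ 3.4000)
j(s) = -s/2
j(x(P, -2)) - 1*174 = -½*17/5 - 1*174 = -17/10 - 174 = -1757/10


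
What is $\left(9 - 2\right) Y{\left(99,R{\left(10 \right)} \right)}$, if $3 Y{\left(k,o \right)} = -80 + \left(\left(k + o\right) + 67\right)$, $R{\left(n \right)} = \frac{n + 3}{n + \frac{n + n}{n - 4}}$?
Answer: $\frac{24353}{120} \approx 202.94$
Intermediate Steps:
$R{\left(n \right)} = \frac{3 + n}{n + \frac{2 n}{-4 + n}}$
$Y{\left(k,o \right)} = - \frac{13}{3} + \frac{k}{3} + \frac{o}{3}$ ($Y{\left(k,o \right)} = \frac{-80 + \left(\left(k + o\right) + 67\right)}{3} = \frac{-80 + \left(67 + k + o\right)}{3} = \frac{-13 + k + o}{3} = - \frac{13}{3} + \frac{k}{3} + \frac{o}{3}$)
$\left(9 - 2\right) Y{\left(99,R{\left(10 \right)} \right)} = \left(9 - 2\right) \left(- \frac{13}{3} + \frac{1}{3} \cdot 99 + \frac{\frac{1}{10} \frac{1}{-2 + 10} \left(-12 + 10^{2} - 10\right)}{3}\right) = \left(9 - 2\right) \left(- \frac{13}{3} + 33 + \frac{\frac{1}{10} \cdot \frac{1}{8} \left(-12 + 100 - 10\right)}{3}\right) = 7 \left(- \frac{13}{3} + 33 + \frac{\frac{1}{10} \cdot \frac{1}{8} \cdot 78}{3}\right) = 7 \left(- \frac{13}{3} + 33 + \frac{1}{3} \cdot \frac{39}{40}\right) = 7 \left(- \frac{13}{3} + 33 + \frac{13}{40}\right) = 7 \cdot \frac{3479}{120} = \frac{24353}{120}$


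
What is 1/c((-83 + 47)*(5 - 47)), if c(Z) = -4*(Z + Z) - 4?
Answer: -1/12100 ≈ -8.2645e-5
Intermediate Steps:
c(Z) = -4 - 8*Z (c(Z) = -8*Z - 4 = -4 - 8*Z)
1/c((-83 + 47)*(5 - 47)) = 1/(-4 - 8*(-83 + 47)*(5 - 47)) = 1/(-4 - (-288)*(-42)) = 1/(-4 - 8*1512) = 1/(-4 - 12096) = 1/(-12100) = -1/12100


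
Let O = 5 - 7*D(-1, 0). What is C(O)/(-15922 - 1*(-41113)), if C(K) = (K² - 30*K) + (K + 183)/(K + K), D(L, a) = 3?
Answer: 7795/268704 ≈ 0.029010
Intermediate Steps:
O = -16 (O = 5 - 7*3 = 5 - 21 = -16)
C(K) = K² - 30*K + (183 + K)/(2*K) (C(K) = (K² - 30*K) + (183 + K)/((2*K)) = (K² - 30*K) + (183 + K)*(1/(2*K)) = (K² - 30*K) + (183 + K)/(2*K) = K² - 30*K + (183 + K)/(2*K))
C(O)/(-15922 - 1*(-41113)) = (½ + (-16)² - 30*(-16) + (183/2)/(-16))/(-15922 - 1*(-41113)) = (½ + 256 + 480 + (183/2)*(-1/16))/(-15922 + 41113) = (½ + 256 + 480 - 183/32)/25191 = (23385/32)*(1/25191) = 7795/268704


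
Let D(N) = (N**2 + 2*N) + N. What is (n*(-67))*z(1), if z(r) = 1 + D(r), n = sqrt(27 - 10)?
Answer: -335*sqrt(17) ≈ -1381.2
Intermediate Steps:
n = sqrt(17) ≈ 4.1231
D(N) = N**2 + 3*N
z(r) = 1 + r*(3 + r)
(n*(-67))*z(1) = (sqrt(17)*(-67))*(1 + 1*(3 + 1)) = (-67*sqrt(17))*(1 + 1*4) = (-67*sqrt(17))*(1 + 4) = -67*sqrt(17)*5 = -335*sqrt(17)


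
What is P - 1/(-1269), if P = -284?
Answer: -360395/1269 ≈ -284.00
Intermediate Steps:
P - 1/(-1269) = -284 - 1/(-1269) = -284 - 1*(-1/1269) = -284 + 1/1269 = -360395/1269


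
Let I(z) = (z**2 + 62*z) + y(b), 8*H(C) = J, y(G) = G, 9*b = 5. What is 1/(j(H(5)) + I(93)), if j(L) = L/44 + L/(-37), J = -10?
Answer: 58608/844867195 ≈ 6.9369e-5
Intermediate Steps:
b = 5/9 (b = (1/9)*5 = 5/9 ≈ 0.55556)
H(C) = -5/4 (H(C) = (1/8)*(-10) = -5/4)
I(z) = 5/9 + z**2 + 62*z (I(z) = (z**2 + 62*z) + 5/9 = 5/9 + z**2 + 62*z)
j(L) = -7*L/1628 (j(L) = L*(1/44) + L*(-1/37) = L/44 - L/37 = -7*L/1628)
1/(j(H(5)) + I(93)) = 1/(-7/1628*(-5/4) + (5/9 + 93**2 + 62*93)) = 1/(35/6512 + (5/9 + 8649 + 5766)) = 1/(35/6512 + 129740/9) = 1/(844867195/58608) = 58608/844867195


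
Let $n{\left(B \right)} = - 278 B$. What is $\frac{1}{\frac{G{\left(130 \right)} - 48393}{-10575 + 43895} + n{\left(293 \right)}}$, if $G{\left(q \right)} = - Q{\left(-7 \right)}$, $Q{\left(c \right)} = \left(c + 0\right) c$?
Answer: $- \frac{16660}{1357047861} \approx -1.2277 \cdot 10^{-5}$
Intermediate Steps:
$Q{\left(c \right)} = c^{2}$ ($Q{\left(c \right)} = c c = c^{2}$)
$G{\left(q \right)} = -49$ ($G{\left(q \right)} = - \left(-7\right)^{2} = \left(-1\right) 49 = -49$)
$\frac{1}{\frac{G{\left(130 \right)} - 48393}{-10575 + 43895} + n{\left(293 \right)}} = \frac{1}{\frac{-49 - 48393}{-10575 + 43895} - 81454} = \frac{1}{- \frac{48442}{33320} - 81454} = \frac{1}{\left(-48442\right) \frac{1}{33320} - 81454} = \frac{1}{- \frac{24221}{16660} - 81454} = \frac{1}{- \frac{1357047861}{16660}} = - \frac{16660}{1357047861}$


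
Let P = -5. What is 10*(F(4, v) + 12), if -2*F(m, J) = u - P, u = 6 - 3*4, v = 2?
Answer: 125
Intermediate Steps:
u = -6 (u = 6 - 12 = -6)
F(m, J) = 1/2 (F(m, J) = -(-6 - 1*(-5))/2 = -(-6 + 5)/2 = -1/2*(-1) = 1/2)
10*(F(4, v) + 12) = 10*(1/2 + 12) = 10*(25/2) = 125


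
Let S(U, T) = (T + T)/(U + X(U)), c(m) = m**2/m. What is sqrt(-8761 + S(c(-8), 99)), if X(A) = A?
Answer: I*sqrt(140374)/4 ≈ 93.666*I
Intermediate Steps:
c(m) = m
S(U, T) = T/U (S(U, T) = (T + T)/(U + U) = (2*T)/((2*U)) = (2*T)*(1/(2*U)) = T/U)
sqrt(-8761 + S(c(-8), 99)) = sqrt(-8761 + 99/(-8)) = sqrt(-8761 + 99*(-1/8)) = sqrt(-8761 - 99/8) = sqrt(-70187/8) = I*sqrt(140374)/4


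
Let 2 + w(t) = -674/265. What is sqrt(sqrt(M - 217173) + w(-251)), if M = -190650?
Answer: sqrt(-319060 + 70225*I*sqrt(407823))/265 ≈ 17.806 + 17.933*I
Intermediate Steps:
w(t) = -1204/265 (w(t) = -2 - 674/265 = -1204/265)
sqrt(sqrt(M - 217173) + w(-251)) = sqrt(sqrt(-190650 - 217173) - 1204/265) = sqrt(sqrt(-407823) - 1204/265) = sqrt(I*sqrt(407823) - 1204/265) = sqrt(-1204/265 + I*sqrt(407823))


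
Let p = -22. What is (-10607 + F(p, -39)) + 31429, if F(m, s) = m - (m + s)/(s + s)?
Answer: 1622339/78 ≈ 20799.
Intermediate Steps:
F(m, s) = m - (m + s)/(2*s)
(-10607 + F(p, -39)) + 31429 = (-10607 + (-½ - 22 - ½*(-22)/(-39))) + 31429 = (-10607 + (-½ - 22 - ½*(-22)*(-1/39))) + 31429 = (-10607 + (-½ - 22 - 11/39)) + 31429 = (-10607 - 1777/78) + 31429 = -829123/78 + 31429 = 1622339/78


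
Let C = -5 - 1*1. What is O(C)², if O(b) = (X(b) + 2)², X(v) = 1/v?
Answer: 14641/1296 ≈ 11.297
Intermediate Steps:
C = -6 (C = -5 - 1 = -6)
O(b) = (2 + 1/b)² (O(b) = (1/b + 2)² = (2 + 1/b)²)
O(C)² = ((1 + 2*(-6))²/(-6)²)² = ((1 - 12)²/36)² = ((1/36)*(-11)²)² = ((1/36)*121)² = (121/36)² = 14641/1296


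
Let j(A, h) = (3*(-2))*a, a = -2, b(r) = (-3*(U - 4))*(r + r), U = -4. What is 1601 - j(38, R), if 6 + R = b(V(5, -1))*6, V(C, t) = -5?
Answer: 1589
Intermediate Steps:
b(r) = 48*r (b(r) = (-3*(-4 - 4))*(r + r) = (-3*(-8))*(2*r) = 24*(2*r) = 48*r)
R = -1446 (R = -6 + (48*(-5))*6 = -6 - 240*6 = -6 - 1440 = -1446)
j(A, h) = 12 (j(A, h) = (3*(-2))*(-2) = -6*(-2) = 12)
1601 - j(38, R) = 1601 - 1*12 = 1601 - 12 = 1589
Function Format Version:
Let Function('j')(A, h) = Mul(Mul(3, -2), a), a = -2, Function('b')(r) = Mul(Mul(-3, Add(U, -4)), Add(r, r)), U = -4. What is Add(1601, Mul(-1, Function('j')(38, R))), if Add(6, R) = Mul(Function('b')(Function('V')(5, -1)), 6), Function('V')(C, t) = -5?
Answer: 1589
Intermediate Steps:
Function('b')(r) = Mul(48, r) (Function('b')(r) = Mul(Mul(-3, Add(-4, -4)), Add(r, r)) = Mul(Mul(-3, -8), Mul(2, r)) = Mul(24, Mul(2, r)) = Mul(48, r))
R = -1446 (R = Add(-6, Mul(Mul(48, -5), 6)) = Add(-6, Mul(-240, 6)) = Add(-6, -1440) = -1446)
Function('j')(A, h) = 12 (Function('j')(A, h) = Mul(Mul(3, -2), -2) = Mul(-6, -2) = 12)
Add(1601, Mul(-1, Function('j')(38, R))) = Add(1601, Mul(-1, 12)) = Add(1601, -12) = 1589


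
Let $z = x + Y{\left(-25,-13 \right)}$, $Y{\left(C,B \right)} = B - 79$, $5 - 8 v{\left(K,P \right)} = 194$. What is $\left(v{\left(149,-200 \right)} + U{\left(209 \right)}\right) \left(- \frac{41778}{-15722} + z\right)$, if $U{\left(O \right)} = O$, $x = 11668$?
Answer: $\frac{134982400475}{62888} \approx 2.1464 \cdot 10^{6}$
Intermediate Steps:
$v{\left(K,P \right)} = - \frac{189}{8}$ ($v{\left(K,P \right)} = \frac{5}{8} - \frac{97}{4} = - \frac{189}{8}$)
$Y{\left(C,B \right)} = -79 + B$
$z = 11576$ ($z = 11668 - 92 = 11576$)
$\left(v{\left(149,-200 \right)} + U{\left(209 \right)}\right) \left(- \frac{41778}{-15722} + z\right) = \left(- \frac{189}{8} + 209\right) \left(- \frac{41778}{-15722} + 11576\right) = \frac{1483 \left(\left(-41778\right) \left(- \frac{1}{15722}\right) + 11576\right)}{8} = \frac{1483 \left(\frac{20889}{7861} + 11576\right)}{8} = \frac{1483}{8} \cdot \frac{91019825}{7861} = \frac{134982400475}{62888}$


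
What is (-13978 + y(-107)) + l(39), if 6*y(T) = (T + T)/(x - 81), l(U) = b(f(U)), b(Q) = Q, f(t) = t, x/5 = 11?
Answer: -1087135/78 ≈ -13938.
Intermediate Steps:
x = 55 (x = 5*11 = 55)
l(U) = U
y(T) = -T/78 (y(T) = ((T + T)/(55 - 81))/6 = ((2*T)/(-26))/6 = ((2*T)*(-1/26))/6 = (-T/13)/6 = -T/78)
(-13978 + y(-107)) + l(39) = (-13978 - 1/78*(-107)) + 39 = (-13978 + 107/78) + 39 = -1090177/78 + 39 = -1087135/78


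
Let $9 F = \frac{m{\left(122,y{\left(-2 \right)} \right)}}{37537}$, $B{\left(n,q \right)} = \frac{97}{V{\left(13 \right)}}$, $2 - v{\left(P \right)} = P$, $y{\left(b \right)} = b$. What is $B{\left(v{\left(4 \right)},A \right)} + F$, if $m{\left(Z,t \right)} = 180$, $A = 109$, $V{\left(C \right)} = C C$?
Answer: $\frac{3644469}{6343753} \approx 0.5745$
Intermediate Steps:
$v{\left(P \right)} = 2 - P$
$V{\left(C \right)} = C^{2}$
$B{\left(n,q \right)} = \frac{97}{169}$ ($B{\left(n,q \right)} = \frac{97}{13^{2}} = \frac{97}{169}$)
$F = \frac{20}{37537}$ ($F = \frac{180 \cdot \frac{1}{37537}}{9} = \frac{1}{9} \cdot \frac{180}{37537} = \frac{20}{37537} \approx 0.00053281$)
$B{\left(v{\left(4 \right)},A \right)} + F = \frac{97}{169} + \frac{20}{37537} = \frac{3644469}{6343753}$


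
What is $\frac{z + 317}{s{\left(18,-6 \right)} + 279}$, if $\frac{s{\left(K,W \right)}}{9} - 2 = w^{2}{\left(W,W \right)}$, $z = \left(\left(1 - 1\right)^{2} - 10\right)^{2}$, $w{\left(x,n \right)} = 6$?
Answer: $\frac{139}{207} \approx 0.6715$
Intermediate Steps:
$z = 100$ ($z = \left(0^{2} - 10\right)^{2} = \left(0 - 10\right)^{2} = \left(-10\right)^{2} = 100$)
$s{\left(K,W \right)} = 342$ ($s{\left(K,W \right)} = 18 + 9 \cdot 6^{2} = 18 + 9 \cdot 36 = 18 + 324 = 342$)
$\frac{z + 317}{s{\left(18,-6 \right)} + 279} = \frac{100 + 317}{342 + 279} = \frac{417}{621} = 417 \cdot \frac{1}{621} = \frac{139}{207}$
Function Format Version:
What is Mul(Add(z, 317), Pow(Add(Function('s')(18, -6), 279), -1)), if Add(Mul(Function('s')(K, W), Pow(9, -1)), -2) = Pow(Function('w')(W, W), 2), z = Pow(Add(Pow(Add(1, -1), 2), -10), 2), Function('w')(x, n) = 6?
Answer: Rational(139, 207) ≈ 0.67150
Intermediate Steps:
z = 100 (z = Pow(Add(Pow(0, 2), -10), 2) = Pow(Add(0, -10), 2) = Pow(-10, 2) = 100)
Function('s')(K, W) = 342 (Function('s')(K, W) = Add(18, Mul(9, Pow(6, 2))) = Add(18, Mul(9, 36)) = Add(18, 324) = 342)
Mul(Add(z, 317), Pow(Add(Function('s')(18, -6), 279), -1)) = Mul(Add(100, 317), Pow(Add(342, 279), -1)) = Mul(417, Pow(621, -1)) = Mul(417, Rational(1, 621)) = Rational(139, 207)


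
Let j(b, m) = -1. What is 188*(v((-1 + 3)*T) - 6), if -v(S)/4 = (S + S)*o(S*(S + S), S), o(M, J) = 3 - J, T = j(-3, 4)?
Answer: 13912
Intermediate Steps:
T = -1
v(S) = -8*S*(3 - S) (v(S) = -4*(S + S)*(3 - S) = -4*2*S*(3 - S) = -8*S*(3 - S))
188*(v((-1 + 3)*T) - 6) = 188*(8*((-1 + 3)*(-1))*(-3 + (-1 + 3)*(-1)) - 6) = 188*(8*(2*(-1))*(-3 + 2*(-1)) - 6) = 188*(8*(-2)*(-3 - 2) - 6) = 188*(8*(-2)*(-5) - 6) = 188*(80 - 6) = 188*74 = 13912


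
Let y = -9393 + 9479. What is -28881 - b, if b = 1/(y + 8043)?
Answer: -234773650/8129 ≈ -28881.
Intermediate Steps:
y = 86
b = 1/8129 (b = 1/(86 + 8043) = 1/8129 ≈ 0.00012302)
-28881 - b = -28881 - 1*1/8129 = -28881 - 1/8129 = -234773650/8129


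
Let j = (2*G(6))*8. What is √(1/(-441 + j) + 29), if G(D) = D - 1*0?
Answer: 2*√862845/345 ≈ 5.3849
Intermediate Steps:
G(D) = D (G(D) = D + 0 = D)
j = 96 (j = (2*6)*8 = 12*8 = 96)
√(1/(-441 + j) + 29) = √(1/(-441 + 96) + 29) = √(1/(-345) + 29) = √(-1/345 + 29) = √(10004/345) = 2*√862845/345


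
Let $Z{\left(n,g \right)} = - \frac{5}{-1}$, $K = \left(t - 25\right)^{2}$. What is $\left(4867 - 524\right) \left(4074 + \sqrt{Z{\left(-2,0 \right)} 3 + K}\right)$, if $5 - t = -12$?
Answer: $17693382 + 4343 \sqrt{79} \approx 1.7732 \cdot 10^{7}$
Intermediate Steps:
$t = 17$ ($t = 5 - -12 = 5 + 12 = 17$)
$K = 64$ ($K = \left(17 - 25\right)^{2} = \left(-8\right)^{2} = 64$)
$Z{\left(n,g \right)} = 5$ ($Z{\left(n,g \right)} = \left(-5\right) \left(-1\right) = 5$)
$\left(4867 - 524\right) \left(4074 + \sqrt{Z{\left(-2,0 \right)} 3 + K}\right) = \left(4867 - 524\right) \left(4074 + \sqrt{5 \cdot 3 + 64}\right) = 4343 \left(4074 + \sqrt{15 + 64}\right) = 4343 \left(4074 + \sqrt{79}\right) = 17693382 + 4343 \sqrt{79}$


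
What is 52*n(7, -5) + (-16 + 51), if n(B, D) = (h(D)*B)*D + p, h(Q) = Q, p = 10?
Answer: 9655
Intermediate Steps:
n(B, D) = 10 + B*D**2 (n(B, D) = (D*B)*D + 10 = (B*D)*D + 10 = B*D**2 + 10 = 10 + B*D**2)
52*n(7, -5) + (-16 + 51) = 52*(10 + 7*(-5)**2) + (-16 + 51) = 52*(10 + 7*25) + 35 = 52*(10 + 175) + 35 = 52*185 + 35 = 9620 + 35 = 9655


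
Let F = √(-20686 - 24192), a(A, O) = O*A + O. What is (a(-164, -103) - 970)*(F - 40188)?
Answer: -635733972 + 15819*I*√44878 ≈ -6.3573e+8 + 3.3512e+6*I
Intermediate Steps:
a(A, O) = O + A*O (a(A, O) = A*O + O = O + A*O)
F = I*√44878 (F = √(-44878) = I*√44878 ≈ 211.84*I)
(a(-164, -103) - 970)*(F - 40188) = (-103*(1 - 164) - 970)*(I*√44878 - 40188) = (-103*(-163) - 970)*(-40188 + I*√44878) = (16789 - 970)*(-40188 + I*√44878) = 15819*(-40188 + I*√44878) = -635733972 + 15819*I*√44878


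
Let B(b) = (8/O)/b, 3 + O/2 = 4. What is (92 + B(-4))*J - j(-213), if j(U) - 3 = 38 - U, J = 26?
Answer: 2112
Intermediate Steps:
O = 2 (O = -6 + 2*4 = -6 + 8 = 2)
j(U) = 41 - U (j(U) = 3 + (38 - U) = 41 - U)
B(b) = 4/b (B(b) = (8/2)/b = (8*(½))/b = 4/b)
(92 + B(-4))*J - j(-213) = (92 + 4/(-4))*26 - (41 - 1*(-213)) = (92 + 4*(-¼))*26 - (41 + 213) = (92 - 1)*26 - 1*254 = 91*26 - 254 = 2366 - 254 = 2112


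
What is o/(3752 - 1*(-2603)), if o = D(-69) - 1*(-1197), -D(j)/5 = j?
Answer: 1542/6355 ≈ 0.24264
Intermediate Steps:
D(j) = -5*j
o = 1542 (o = -5*(-69) - 1*(-1197) = 345 + 1197 = 1542)
o/(3752 - 1*(-2603)) = 1542/(3752 - 1*(-2603)) = 1542/(3752 + 2603) = 1542/6355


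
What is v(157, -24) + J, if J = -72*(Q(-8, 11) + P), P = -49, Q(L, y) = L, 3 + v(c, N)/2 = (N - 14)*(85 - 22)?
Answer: -690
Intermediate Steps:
v(c, N) = -1770 + 126*N (v(c, N) = -6 + 2*((N - 14)*(85 - 22)) = -6 + 2*((-14 + N)*63) = -6 + 2*(-882 + 63*N) = -6 + (-1764 + 126*N) = -1770 + 126*N)
J = 4104 (J = -72*(-8 - 49) = -72*(-57) = 4104)
v(157, -24) + J = (-1770 + 126*(-24)) + 4104 = (-1770 - 3024) + 4104 = -4794 + 4104 = -690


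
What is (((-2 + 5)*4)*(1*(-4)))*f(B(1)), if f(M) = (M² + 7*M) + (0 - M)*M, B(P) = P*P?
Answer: -336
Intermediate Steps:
B(P) = P²
f(M) = 7*M (f(M) = (M² + 7*M) + (-M)*M = (M² + 7*M) - M² = 7*M)
(((-2 + 5)*4)*(1*(-4)))*f(B(1)) = (((-2 + 5)*4)*(1*(-4)))*(7*1²) = ((3*4)*(-4))*(7*1) = (12*(-4))*7 = -48*7 = -336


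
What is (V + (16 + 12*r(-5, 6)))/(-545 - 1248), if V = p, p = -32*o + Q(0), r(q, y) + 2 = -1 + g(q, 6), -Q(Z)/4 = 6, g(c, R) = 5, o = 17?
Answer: 48/163 ≈ 0.29448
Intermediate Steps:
Q(Z) = -24 (Q(Z) = -4*6 = -24)
r(q, y) = 2 (r(q, y) = -2 + (-1 + 5) = -2 + 4 = 2)
p = -568 (p = -32*17 - 24 = -544 - 24 = -568)
V = -568
(V + (16 + 12*r(-5, 6)))/(-545 - 1248) = (-568 + (16 + 12*2))/(-545 - 1248) = (-568 + (16 + 24))/(-1793) = (-568 + 40)*(-1/1793) = -528*(-1/1793) = 48/163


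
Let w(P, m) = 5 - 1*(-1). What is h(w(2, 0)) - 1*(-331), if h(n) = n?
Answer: 337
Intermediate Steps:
w(P, m) = 6 (w(P, m) = 5 + 1 = 6)
h(w(2, 0)) - 1*(-331) = 6 - 1*(-331) = 6 + 331 = 337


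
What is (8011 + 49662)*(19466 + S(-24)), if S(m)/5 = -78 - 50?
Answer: 1085751898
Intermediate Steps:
S(m) = -640 (S(m) = 5*(-78 - 50) = 5*(-128) = -640)
(8011 + 49662)*(19466 + S(-24)) = (8011 + 49662)*(19466 - 640) = 57673*18826 = 1085751898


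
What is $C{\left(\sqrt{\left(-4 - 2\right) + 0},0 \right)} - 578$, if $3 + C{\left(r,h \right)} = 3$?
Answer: $-578$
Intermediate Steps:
$C{\left(r,h \right)} = 0$ ($C{\left(r,h \right)} = -3 + 3 = 0$)
$C{\left(\sqrt{\left(-4 - 2\right) + 0},0 \right)} - 578 = 0 - 578 = -578$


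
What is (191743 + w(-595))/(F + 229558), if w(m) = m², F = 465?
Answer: 545768/230023 ≈ 2.3727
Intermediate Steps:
(191743 + w(-595))/(F + 229558) = (191743 + (-595)²)/(465 + 229558) = (191743 + 354025)/230023 = 545768*(1/230023) = 545768/230023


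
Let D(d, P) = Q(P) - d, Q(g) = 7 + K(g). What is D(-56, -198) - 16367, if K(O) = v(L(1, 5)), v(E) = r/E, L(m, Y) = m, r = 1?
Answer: -16303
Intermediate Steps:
v(E) = 1/E
K(O) = 1 (K(O) = 1/1 = 1)
Q(g) = 8 (Q(g) = 7 + 1 = 8)
D(d, P) = 8 - d
D(-56, -198) - 16367 = (8 - 1*(-56)) - 16367 = (8 + 56) - 16367 = 64 - 16367 = -16303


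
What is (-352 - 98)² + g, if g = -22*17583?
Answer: -184326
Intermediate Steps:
g = -386826
(-352 - 98)² + g = (-352 - 98)² - 386826 = (-450)² - 386826 = 202500 - 386826 = -184326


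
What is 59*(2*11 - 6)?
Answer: 944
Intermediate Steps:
59*(2*11 - 6) = 59*(22 - 6) = 59*16 = 944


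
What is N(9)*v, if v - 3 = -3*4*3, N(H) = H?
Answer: -297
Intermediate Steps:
v = -33 (v = 3 - 3*4*3 = 3 - 12*3 = 3 - 36 = -33)
N(9)*v = 9*(-33) = -297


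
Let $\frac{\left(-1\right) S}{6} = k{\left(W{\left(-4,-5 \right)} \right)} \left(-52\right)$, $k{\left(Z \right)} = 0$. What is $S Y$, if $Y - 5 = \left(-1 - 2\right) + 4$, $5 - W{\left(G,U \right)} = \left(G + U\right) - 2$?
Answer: $0$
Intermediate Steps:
$W{\left(G,U \right)} = 7 - G - U$ ($W{\left(G,U \right)} = 5 - \left(\left(G + U\right) - 2\right) = 5 - \left(-2 + G + U\right) = 7 - G - U$)
$S = 0$ ($S = - 6 \cdot 0 \left(-52\right) = \left(-6\right) 0 = 0$)
$Y = 6$ ($Y = 5 + \left(\left(-1 - 2\right) + 4\right) = 5 + \left(-3 + 4\right) = 5 + 1 = 6$)
$S Y = 0 \cdot 6 = 0$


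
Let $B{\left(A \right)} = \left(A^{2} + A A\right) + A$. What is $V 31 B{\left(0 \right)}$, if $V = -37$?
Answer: $0$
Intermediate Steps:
$B{\left(A \right)} = A + 2 A^{2}$ ($B{\left(A \right)} = \left(A^{2} + A^{2}\right) + A = 2 A^{2} + A = A + 2 A^{2}$)
$V 31 B{\left(0 \right)} = \left(-37\right) 31 \cdot 0 \left(1 + 2 \cdot 0\right) = - 1147 \cdot 0 \left(1 + 0\right) = - 1147 \cdot 0 \cdot 1 = \left(-1147\right) 0 = 0$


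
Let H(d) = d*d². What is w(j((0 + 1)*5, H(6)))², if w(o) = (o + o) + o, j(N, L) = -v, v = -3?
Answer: 81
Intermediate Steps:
H(d) = d³
j(N, L) = 3 (j(N, L) = -1*(-3) = 3)
w(o) = 3*o (w(o) = 2*o + o = 3*o)
w(j((0 + 1)*5, H(6)))² = (3*3)² = 9² = 81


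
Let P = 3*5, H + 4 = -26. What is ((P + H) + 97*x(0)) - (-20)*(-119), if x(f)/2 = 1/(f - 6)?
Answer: -7282/3 ≈ -2427.3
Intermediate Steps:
H = -30 (H = -4 - 26 = -30)
P = 15
x(f) = 2/(-6 + f) (x(f) = 2/(f - 6) = 2/(-6 + f))
((P + H) + 97*x(0)) - (-20)*(-119) = ((15 - 30) + 97*(2/(-6 + 0))) - (-20)*(-119) = (-15 + 97*(2/(-6))) - 1*2380 = (-15 + 97*(2*(-1/6))) - 2380 = (-15 + 97*(-1/3)) - 2380 = (-15 - 97/3) - 2380 = -142/3 - 2380 = -7282/3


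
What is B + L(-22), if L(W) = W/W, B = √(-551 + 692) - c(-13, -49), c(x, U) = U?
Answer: 50 + √141 ≈ 61.874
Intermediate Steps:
B = 49 + √141 (B = √(-551 + 692) - 1*(-49) = √141 + 49 = 49 + √141 ≈ 60.874)
L(W) = 1
B + L(-22) = (49 + √141) + 1 = 50 + √141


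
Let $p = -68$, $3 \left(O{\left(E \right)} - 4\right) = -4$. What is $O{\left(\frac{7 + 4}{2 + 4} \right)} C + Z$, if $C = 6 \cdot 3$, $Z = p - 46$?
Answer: $-66$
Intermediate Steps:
$O{\left(E \right)} = \frac{8}{3}$ ($O{\left(E \right)} = 4 + \frac{1}{3} \left(-4\right) = 4 - \frac{4}{3} = \frac{8}{3}$)
$Z = -114$ ($Z = -68 - 46 = -114$)
$C = 18$
$O{\left(\frac{7 + 4}{2 + 4} \right)} C + Z = \frac{8}{3} \cdot 18 - 114 = 48 - 114 = -66$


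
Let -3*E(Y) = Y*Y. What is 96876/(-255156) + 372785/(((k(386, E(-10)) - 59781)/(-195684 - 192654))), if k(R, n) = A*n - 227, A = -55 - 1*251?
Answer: 139916882578173/48139432 ≈ 2.9065e+6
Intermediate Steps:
A = -306 (A = -55 - 251 = -306)
E(Y) = -Y²/3 (E(Y) = -Y*Y/3 = -Y²/3)
k(R, n) = -227 - 306*n (k(R, n) = -306*n - 227 = -227 - 306*n)
96876/(-255156) + 372785/(((k(386, E(-10)) - 59781)/(-195684 - 192654))) = 96876/(-255156) + 372785/((((-227 - (-102)*(-10)²) - 59781)/(-195684 - 192654))) = 96876*(-1/255156) + 372785/((((-227 - (-102)*100) - 59781)/(-388338))) = -8073/21263 + 372785/((((-227 - 306*(-100/3)) - 59781)*(-1/388338))) = -8073/21263 + 372785/((((-227 + 10200) - 59781)*(-1/388338))) = -8073/21263 + 372785/(((9973 - 59781)*(-1/388338))) = -8073/21263 + 372785/((-49808*(-1/388338))) = -8073/21263 + 372785/(24904/194169) = -8073/21263 + 372785*(194169/24904) = -8073/21263 + 72383290665/24904 = 139916882578173/48139432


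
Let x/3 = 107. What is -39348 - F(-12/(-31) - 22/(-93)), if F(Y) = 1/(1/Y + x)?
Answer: -736240486/18711 ≈ -39348.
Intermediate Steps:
x = 321 (x = 3*107 = 321)
F(Y) = 1/(321 + 1/Y) (F(Y) = 1/(1/Y + 321) = 1/(321 + 1/Y))
-39348 - F(-12/(-31) - 22/(-93)) = -39348 - (-12/(-31) - 22/(-93))/(1 + 321*(-12/(-31) - 22/(-93))) = -39348 - (-12*(-1/31) - 22*(-1/93))/(1 + 321*(-12*(-1/31) - 22*(-1/93))) = -39348 - (12/31 + 22/93)/(1 + 321*(12/31 + 22/93)) = -39348 - 58/(93*(1 + 321*(58/93))) = -39348 - 58/(93*(1 + 6206/31)) = -39348 - 58/(93*6237/31) = -39348 - 58*31/(93*6237) = -39348 - 1*58/18711 = -39348 - 58/18711 = -736240486/18711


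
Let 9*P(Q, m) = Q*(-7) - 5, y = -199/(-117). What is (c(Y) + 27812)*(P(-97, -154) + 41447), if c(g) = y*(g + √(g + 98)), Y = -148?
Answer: 1205005408744/1053 + 371828515*I*√2/1053 ≈ 1.1444e+9 + 4.9938e+5*I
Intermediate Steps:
y = 199/117 (y = -199*(-1/117) = 199/117 ≈ 1.7009)
P(Q, m) = -5/9 - 7*Q/9 (P(Q, m) = (Q*(-7) - 5)/9 = (-7*Q - 5)/9 = (-5 - 7*Q)/9 = -5/9 - 7*Q/9)
c(g) = 199*g/117 + 199*√(98 + g)/117 (c(g) = 199*(g + √(g + 98))/117 = 199*(g + √(98 + g))/117 = 199*g/117 + 199*√(98 + g)/117)
(c(Y) + 27812)*(P(-97, -154) + 41447) = (((199/117)*(-148) + 199*√(98 - 148)/117) + 27812)*((-5/9 - 7/9*(-97)) + 41447) = ((-29452/117 + 199*√(-50)/117) + 27812)*((-5/9 + 679/9) + 41447) = ((-29452/117 + 199*(5*I*√2)/117) + 27812)*(674/9 + 41447) = ((-29452/117 + 995*I*√2/117) + 27812)*(373697/9) = (3224552/117 + 995*I*√2/117)*(373697/9) = 1205005408744/1053 + 371828515*I*√2/1053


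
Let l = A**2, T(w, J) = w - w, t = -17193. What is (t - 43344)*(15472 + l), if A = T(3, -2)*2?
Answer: -936628464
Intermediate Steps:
T(w, J) = 0
A = 0 (A = 0*2 = 0)
l = 0 (l = 0**2 = 0)
(t - 43344)*(15472 + l) = (-17193 - 43344)*(15472 + 0) = -60537*15472 = -936628464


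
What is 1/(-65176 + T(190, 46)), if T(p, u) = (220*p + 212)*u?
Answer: 1/1867376 ≈ 5.3551e-7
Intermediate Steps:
T(p, u) = u*(212 + 220*p) (T(p, u) = (212 + 220*p)*u = u*(212 + 220*p))
1/(-65176 + T(190, 46)) = 1/(-65176 + 4*46*(53 + 55*190)) = 1/(-65176 + 4*46*(53 + 10450)) = 1/(-65176 + 4*46*10503) = 1/(-65176 + 1932552) = 1/1867376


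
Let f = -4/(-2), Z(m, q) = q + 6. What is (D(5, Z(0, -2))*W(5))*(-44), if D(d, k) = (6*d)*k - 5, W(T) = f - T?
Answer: 15180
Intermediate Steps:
Z(m, q) = 6 + q
f = 2 (f = -4*(-½) = 2)
W(T) = 2 - T
D(d, k) = -5 + 6*d*k (D(d, k) = 6*d*k - 5 = -5 + 6*d*k)
(D(5, Z(0, -2))*W(5))*(-44) = ((-5 + 6*5*(6 - 2))*(2 - 1*5))*(-44) = ((-5 + 6*5*4)*(2 - 5))*(-44) = ((-5 + 120)*(-3))*(-44) = (115*(-3))*(-44) = -345*(-44) = 15180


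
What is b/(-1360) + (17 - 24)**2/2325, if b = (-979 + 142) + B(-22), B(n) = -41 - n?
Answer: 51421/79050 ≈ 0.65049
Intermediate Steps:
b = -856 (b = (-979 + 142) + (-41 - 1*(-22)) = -837 + (-41 + 22) = -837 - 19 = -856)
b/(-1360) + (17 - 24)**2/2325 = -856/(-1360) + (17 - 24)**2/2325 = -856*(-1/1360) + (-7)**2*(1/2325) = 107/170 + 49*(1/2325) = 107/170 + 49/2325 = 51421/79050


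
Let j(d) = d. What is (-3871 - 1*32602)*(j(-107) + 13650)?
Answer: -493953839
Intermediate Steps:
(-3871 - 1*32602)*(j(-107) + 13650) = (-3871 - 1*32602)*(-107 + 13650) = (-3871 - 32602)*13543 = -36473*13543 = -493953839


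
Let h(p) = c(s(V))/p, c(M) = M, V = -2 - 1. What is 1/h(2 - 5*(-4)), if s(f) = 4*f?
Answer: -11/6 ≈ -1.8333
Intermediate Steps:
V = -3
h(p) = -12/p (h(p) = (4*(-3))/p = -12/p)
1/h(2 - 5*(-4)) = 1/(-12/(2 - 5*(-4))) = 1/(-12/(2 + 20)) = 1/(-12/22) = 1/(-12*1/22) = 1/(-6/11) = -11/6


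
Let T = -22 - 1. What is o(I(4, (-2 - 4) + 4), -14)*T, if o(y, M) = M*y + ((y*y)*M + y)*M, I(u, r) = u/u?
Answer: -3864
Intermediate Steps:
I(u, r) = 1
o(y, M) = M*y + M*(y + M*y²) (o(y, M) = M*y + (y²*M + y)*M = M*y + (M*y² + y)*M = M*y + (y + M*y²)*M = M*y + M*(y + M*y²))
T = -23
o(I(4, (-2 - 4) + 4), -14)*T = -14*1*(2 - 14*1)*(-23) = -14*1*(2 - 14)*(-23) = -14*1*(-12)*(-23) = 168*(-23) = -3864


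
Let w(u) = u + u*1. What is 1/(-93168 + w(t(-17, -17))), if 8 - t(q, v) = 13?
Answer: -1/93178 ≈ -1.0732e-5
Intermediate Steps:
t(q, v) = -5 (t(q, v) = 8 - 1*13 = 8 - 13 = -5)
w(u) = 2*u (w(u) = u + u = 2*u)
1/(-93168 + w(t(-17, -17))) = 1/(-93168 + 2*(-5)) = 1/(-93168 - 10) = 1/(-93178) = -1/93178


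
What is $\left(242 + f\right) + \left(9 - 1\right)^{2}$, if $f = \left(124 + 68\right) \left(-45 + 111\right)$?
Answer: $12978$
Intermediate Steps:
$f = 12672$ ($f = 192 \cdot 66 = 12672$)
$\left(242 + f\right) + \left(9 - 1\right)^{2} = \left(242 + 12672\right) + \left(9 - 1\right)^{2} = 12914 + 8^{2} = 12914 + 64 = 12978$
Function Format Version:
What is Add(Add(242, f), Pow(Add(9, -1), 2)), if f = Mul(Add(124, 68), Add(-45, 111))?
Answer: 12978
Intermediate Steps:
f = 12672 (f = Mul(192, 66) = 12672)
Add(Add(242, f), Pow(Add(9, -1), 2)) = Add(Add(242, 12672), Pow(Add(9, -1), 2)) = Add(12914, Pow(8, 2)) = Add(12914, 64) = 12978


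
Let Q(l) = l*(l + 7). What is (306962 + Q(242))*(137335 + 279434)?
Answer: 153045912180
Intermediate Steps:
Q(l) = l*(7 + l)
(306962 + Q(242))*(137335 + 279434) = (306962 + 242*(7 + 242))*(137335 + 279434) = (306962 + 242*249)*416769 = (306962 + 60258)*416769 = 367220*416769 = 153045912180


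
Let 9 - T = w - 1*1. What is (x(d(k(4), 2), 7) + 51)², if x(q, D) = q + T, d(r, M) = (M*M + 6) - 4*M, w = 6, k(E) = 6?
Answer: 3249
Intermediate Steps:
d(r, M) = 6 + M² - 4*M (d(r, M) = (M² + 6) - 4*M = (6 + M²) - 4*M = 6 + M² - 4*M)
T = 4 (T = 9 - (6 - 1*1) = 9 - (6 - 1) = 9 - 1*5 = 9 - 5 = 4)
x(q, D) = 4 + q (x(q, D) = q + 4 = 4 + q)
(x(d(k(4), 2), 7) + 51)² = ((4 + (6 + 2² - 4*2)) + 51)² = ((4 + (6 + 4 - 8)) + 51)² = ((4 + 2) + 51)² = (6 + 51)² = 57² = 3249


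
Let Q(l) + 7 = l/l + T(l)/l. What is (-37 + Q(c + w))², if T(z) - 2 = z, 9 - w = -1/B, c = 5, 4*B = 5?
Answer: 2399401/1369 ≈ 1752.7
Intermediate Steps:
B = 5/4 (B = (¼)*5 = 5/4 ≈ 1.2500)
w = 49/5 (w = 9 - (-1)/5/4 = 9 - (-1)*4/5 = 9 - 1*(-⅘) = 9 + ⅘ = 49/5 ≈ 9.8000)
T(z) = 2 + z
Q(l) = -6 + (2 + l)/l (Q(l) = -7 + (l/l + (2 + l)/l) = -7 + (1 + (2 + l)/l) = -6 + (2 + l)/l)
(-37 + Q(c + w))² = (-37 + (-5 + 2/(5 + 49/5)))² = (-37 + (-5 + 2/(74/5)))² = (-37 + (-5 + 2*(5/74)))² = (-37 + (-5 + 5/37))² = (-37 - 180/37)² = (-1549/37)² = 2399401/1369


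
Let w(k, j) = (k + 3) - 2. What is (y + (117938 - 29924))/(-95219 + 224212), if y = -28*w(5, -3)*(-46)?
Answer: 95742/128993 ≈ 0.74223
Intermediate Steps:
w(k, j) = 1 + k (w(k, j) = (3 + k) - 2 = 1 + k)
y = 7728 (y = -28*(1 + 5)*(-46) = -28*6*(-46) = -168*(-46) = 7728)
(y + (117938 - 29924))/(-95219 + 224212) = (7728 + (117938 - 29924))/(-95219 + 224212) = (7728 + 88014)/128993 = 95742*(1/128993) = 95742/128993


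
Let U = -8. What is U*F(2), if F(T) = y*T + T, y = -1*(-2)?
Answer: -48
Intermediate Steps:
y = 2
F(T) = 3*T (F(T) = 2*T + T = 3*T)
U*F(2) = -24*2 = -8*6 = -48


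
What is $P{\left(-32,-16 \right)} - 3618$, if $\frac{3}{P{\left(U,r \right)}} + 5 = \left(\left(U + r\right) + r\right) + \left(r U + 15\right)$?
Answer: $- \frac{1657041}{458} \approx -3618.0$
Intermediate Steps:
$P{\left(U,r \right)} = \frac{3}{10 + U + 2 r + U r}$ ($P{\left(U,r \right)} = \frac{3}{-5 + \left(\left(\left(U + r\right) + r\right) + \left(r U + 15\right)\right)} = \frac{3}{-5 + \left(\left(U + 2 r\right) + \left(U r + 15\right)\right)} = \frac{3}{-5 + \left(\left(U + 2 r\right) + \left(15 + U r\right)\right)} = \frac{3}{-5 + \left(15 + U + 2 r + U r\right)} = \frac{3}{10 + U + 2 r + U r}$)
$P{\left(-32,-16 \right)} - 3618 = \frac{3}{10 - 32 + 2 \left(-16\right) - -512} - 3618 = \frac{3}{10 - 32 - 32 + 512} - 3618 = \frac{3}{458} - 3618 = - \frac{1657041}{458}$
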